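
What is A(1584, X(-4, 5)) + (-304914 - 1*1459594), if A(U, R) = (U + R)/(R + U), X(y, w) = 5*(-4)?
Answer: -1764507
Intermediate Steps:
X(y, w) = -20
A(U, R) = 1 (A(U, R) = (R + U)/(R + U) = 1)
A(1584, X(-4, 5)) + (-304914 - 1*1459594) = 1 + (-304914 - 1*1459594) = 1 + (-304914 - 1459594) = 1 - 1764508 = -1764507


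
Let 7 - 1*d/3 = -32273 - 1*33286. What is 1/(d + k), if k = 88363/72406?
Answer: 72406/14242203751 ≈ 5.0839e-6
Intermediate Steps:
d = 196698 (d = 21 - 3*(-32273 - 1*33286) = 21 - 3*(-32273 - 33286) = 21 - 3*(-65559) = 21 + 196677 = 196698)
k = 88363/72406 (k = 88363*(1/72406) = 88363/72406 ≈ 1.2204)
1/(d + k) = 1/(196698 + 88363/72406) = 1/(14242203751/72406) = 72406/14242203751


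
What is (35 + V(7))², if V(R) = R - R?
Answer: 1225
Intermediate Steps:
V(R) = 0
(35 + V(7))² = (35 + 0)² = 35² = 1225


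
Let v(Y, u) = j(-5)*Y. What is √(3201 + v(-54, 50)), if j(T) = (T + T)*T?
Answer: √501 ≈ 22.383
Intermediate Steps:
j(T) = 2*T² (j(T) = (2*T)*T = 2*T²)
v(Y, u) = 50*Y (v(Y, u) = (2*(-5)²)*Y = (2*25)*Y = 50*Y)
√(3201 + v(-54, 50)) = √(3201 + 50*(-54)) = √(3201 - 2700) = √501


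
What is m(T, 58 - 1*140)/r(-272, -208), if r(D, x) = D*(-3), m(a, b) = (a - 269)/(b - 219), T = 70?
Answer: 199/245616 ≈ 0.00081021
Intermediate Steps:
m(a, b) = (-269 + a)/(-219 + b)
r(D, x) = -3*D
m(T, 58 - 1*140)/r(-272, -208) = ((-269 + 70)/(-219 + (58 - 1*140)))/((-3*(-272))) = (-199/(-219 + (58 - 140)))/816 = (-199/(-219 - 82))*(1/816) = (-199/(-301))*(1/816) = -1/301*(-199)*(1/816) = (199/301)*(1/816) = 199/245616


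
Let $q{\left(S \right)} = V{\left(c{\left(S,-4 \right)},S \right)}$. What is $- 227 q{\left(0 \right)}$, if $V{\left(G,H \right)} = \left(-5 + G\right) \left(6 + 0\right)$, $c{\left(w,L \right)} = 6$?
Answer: $-1362$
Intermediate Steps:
$V{\left(G,H \right)} = -30 + 6 G$ ($V{\left(G,H \right)} = \left(-5 + G\right) 6 = -30 + 6 G$)
$q{\left(S \right)} = 6$ ($q{\left(S \right)} = -30 + 6 \cdot 6 = -30 + 36 = 6$)
$- 227 q{\left(0 \right)} = \left(-227\right) 6 = -1362$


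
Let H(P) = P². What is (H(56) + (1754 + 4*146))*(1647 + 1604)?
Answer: 17795974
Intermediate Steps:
(H(56) + (1754 + 4*146))*(1647 + 1604) = (56² + (1754 + 4*146))*(1647 + 1604) = (3136 + (1754 + 584))*3251 = (3136 + 2338)*3251 = 5474*3251 = 17795974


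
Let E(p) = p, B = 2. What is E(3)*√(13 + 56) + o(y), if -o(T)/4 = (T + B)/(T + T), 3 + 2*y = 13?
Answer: -14/5 + 3*√69 ≈ 22.120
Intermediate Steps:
y = 5 (y = -3/2 + (½)*13 = -3/2 + 13/2 = 5)
o(T) = -2*(2 + T)/T (o(T) = -4*(T + 2)/(T + T) = -4*(2 + T)/(2*T) = -4*(2 + T)*1/(2*T) = -2*(2 + T)/T)
E(3)*√(13 + 56) + o(y) = 3*√(13 + 56) + (-2 - 4/5) = 3*√69 + (-2 - 4*⅕) = 3*√69 + (-2 - ⅘) = 3*√69 - 14/5 = -14/5 + 3*√69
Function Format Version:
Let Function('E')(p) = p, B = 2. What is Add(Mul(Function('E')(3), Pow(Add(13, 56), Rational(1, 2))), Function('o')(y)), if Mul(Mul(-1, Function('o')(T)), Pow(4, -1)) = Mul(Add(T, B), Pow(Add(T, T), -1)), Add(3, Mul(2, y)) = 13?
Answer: Add(Rational(-14, 5), Mul(3, Pow(69, Rational(1, 2)))) ≈ 22.120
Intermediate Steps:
y = 5 (y = Add(Rational(-3, 2), Mul(Rational(1, 2), 13)) = Add(Rational(-3, 2), Rational(13, 2)) = 5)
Function('o')(T) = Mul(-2, Pow(T, -1), Add(2, T)) (Function('o')(T) = Mul(-4, Mul(Add(T, 2), Pow(Add(T, T), -1))) = Mul(-4, Mul(Add(2, T), Pow(Mul(2, T), -1))) = Mul(-4, Mul(Add(2, T), Mul(Rational(1, 2), Pow(T, -1)))) = Mul(-4, Mul(Rational(1, 2), Pow(T, -1), Add(2, T))) = Mul(-2, Pow(T, -1), Add(2, T)))
Add(Mul(Function('E')(3), Pow(Add(13, 56), Rational(1, 2))), Function('o')(y)) = Add(Mul(3, Pow(Add(13, 56), Rational(1, 2))), Add(-2, Mul(-4, Pow(5, -1)))) = Add(Mul(3, Pow(69, Rational(1, 2))), Add(-2, Mul(-4, Rational(1, 5)))) = Add(Mul(3, Pow(69, Rational(1, 2))), Add(-2, Rational(-4, 5))) = Add(Mul(3, Pow(69, Rational(1, 2))), Rational(-14, 5)) = Add(Rational(-14, 5), Mul(3, Pow(69, Rational(1, 2))))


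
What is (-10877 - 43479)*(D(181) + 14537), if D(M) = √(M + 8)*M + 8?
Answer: -790608020 - 29515308*√21 ≈ -9.2586e+8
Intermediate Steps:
D(M) = 8 + M*√(8 + M) (D(M) = √(8 + M)*M + 8 = M*√(8 + M) + 8 = 8 + M*√(8 + M))
(-10877 - 43479)*(D(181) + 14537) = (-10877 - 43479)*((8 + 181*√(8 + 181)) + 14537) = -54356*((8 + 181*√189) + 14537) = -54356*((8 + 181*(3*√21)) + 14537) = -54356*((8 + 543*√21) + 14537) = -54356*(14545 + 543*√21) = -790608020 - 29515308*√21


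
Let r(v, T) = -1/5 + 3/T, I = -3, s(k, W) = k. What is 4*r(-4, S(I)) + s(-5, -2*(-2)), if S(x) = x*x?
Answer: -67/15 ≈ -4.4667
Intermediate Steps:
S(x) = x**2
r(v, T) = -1/5 + 3/T (r(v, T) = -1*1/5 + 3/T = -1/5 + 3/T)
4*r(-4, S(I)) + s(-5, -2*(-2)) = 4*((15 - 1*(-3)**2)/(5*((-3)**2))) - 5 = 4*((1/5)*(15 - 1*9)/9) - 5 = 4*((1/5)*(1/9)*(15 - 9)) - 5 = 4*((1/5)*(1/9)*6) - 5 = 4*(2/15) - 5 = 8/15 - 5 = -67/15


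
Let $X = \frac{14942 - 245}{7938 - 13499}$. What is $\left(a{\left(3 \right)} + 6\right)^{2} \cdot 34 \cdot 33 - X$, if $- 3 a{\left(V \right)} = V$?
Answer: $\frac{156000747}{5561} \approx 28053.0$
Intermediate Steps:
$a{\left(V \right)} = - \frac{V}{3}$
$X = - \frac{14697}{5561}$ ($X = \frac{14942 - 245}{-5561} = 14697 \left(- \frac{1}{5561}\right) = - \frac{14697}{5561} \approx -2.6429$)
$\left(a{\left(3 \right)} + 6\right)^{2} \cdot 34 \cdot 33 - X = \left(\left(- \frac{1}{3}\right) 3 + 6\right)^{2} \cdot 34 \cdot 33 - - \frac{14697}{5561} = \left(-1 + 6\right)^{2} \cdot 34 \cdot 33 + \frac{14697}{5561} = 5^{2} \cdot 34 \cdot 33 + \frac{14697}{5561} = 25 \cdot 34 \cdot 33 + \frac{14697}{5561} = 850 \cdot 33 + \frac{14697}{5561} = 28050 + \frac{14697}{5561} = \frac{156000747}{5561}$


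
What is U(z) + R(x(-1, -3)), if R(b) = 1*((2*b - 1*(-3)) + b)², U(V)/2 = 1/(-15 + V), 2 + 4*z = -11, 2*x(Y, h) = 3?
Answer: 16393/292 ≈ 56.140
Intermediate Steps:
x(Y, h) = 3/2 (x(Y, h) = (½)*3 = 3/2)
z = -13/4 (z = -½ + (¼)*(-11) = -½ - 11/4 = -13/4 ≈ -3.2500)
U(V) = 2/(-15 + V)
R(b) = (3 + 3*b)² (R(b) = 1*((2*b + 3) + b)² = 1*((3 + 2*b) + b)² = 1*(3 + 3*b)² = (3 + 3*b)²)
U(z) + R(x(-1, -3)) = 2/(-15 - 13/4) + 9*(1 + 3/2)² = 2/(-73/4) + 9*(5/2)² = 2*(-4/73) + 9*(25/4) = -8/73 + 225/4 = 16393/292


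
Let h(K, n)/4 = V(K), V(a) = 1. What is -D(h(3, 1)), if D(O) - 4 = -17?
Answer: 13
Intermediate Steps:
h(K, n) = 4 (h(K, n) = 4*1 = 4)
D(O) = -13 (D(O) = 4 - 17 = -13)
-D(h(3, 1)) = -1*(-13) = 13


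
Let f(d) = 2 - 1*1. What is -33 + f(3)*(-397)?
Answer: -430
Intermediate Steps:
f(d) = 1 (f(d) = 2 - 1 = 1)
-33 + f(3)*(-397) = -33 + 1*(-397) = -33 - 397 = -430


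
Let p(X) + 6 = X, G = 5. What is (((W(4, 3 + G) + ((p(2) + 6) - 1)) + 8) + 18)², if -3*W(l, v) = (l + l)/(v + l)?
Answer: 58081/81 ≈ 717.05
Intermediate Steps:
p(X) = -6 + X
W(l, v) = -2*l/(3*(l + v)) (W(l, v) = -(l + l)/(3*(v + l)) = -2*l/(3*(l + v)))
(((W(4, 3 + G) + ((p(2) + 6) - 1)) + 8) + 18)² = (((-2*4/(3*4 + 3*(3 + 5)) + (((-6 + 2) + 6) - 1)) + 8) + 18)² = (((-2*4/(12 + 3*8) + ((-4 + 6) - 1)) + 8) + 18)² = (((-2*4/(12 + 24) + (2 - 1)) + 8) + 18)² = (((-2*4/36 + 1) + 8) + 18)² = (((-2*4*1/36 + 1) + 8) + 18)² = (((-2/9 + 1) + 8) + 18)² = ((7/9 + 8) + 18)² = (79/9 + 18)² = (241/9)² = 58081/81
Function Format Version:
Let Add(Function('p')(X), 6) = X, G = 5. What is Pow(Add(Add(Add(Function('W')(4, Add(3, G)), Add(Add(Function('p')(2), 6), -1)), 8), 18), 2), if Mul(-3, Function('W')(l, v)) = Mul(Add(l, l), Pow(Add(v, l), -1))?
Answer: Rational(58081, 81) ≈ 717.05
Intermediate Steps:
Function('p')(X) = Add(-6, X)
Function('W')(l, v) = Mul(Rational(-2, 3), l, Pow(Add(l, v), -1)) (Function('W')(l, v) = Mul(Rational(-1, 3), Mul(Add(l, l), Pow(Add(v, l), -1))) = Mul(Rational(-1, 3), Mul(Mul(2, l), Pow(Add(l, v), -1))) = Mul(Rational(-1, 3), Mul(2, l, Pow(Add(l, v), -1))) = Mul(Rational(-2, 3), l, Pow(Add(l, v), -1)))
Pow(Add(Add(Add(Function('W')(4, Add(3, G)), Add(Add(Function('p')(2), 6), -1)), 8), 18), 2) = Pow(Add(Add(Add(Mul(-2, 4, Pow(Add(Mul(3, 4), Mul(3, Add(3, 5))), -1)), Add(Add(Add(-6, 2), 6), -1)), 8), 18), 2) = Pow(Add(Add(Add(Mul(-2, 4, Pow(Add(12, Mul(3, 8)), -1)), Add(Add(-4, 6), -1)), 8), 18), 2) = Pow(Add(Add(Add(Mul(-2, 4, Pow(Add(12, 24), -1)), Add(2, -1)), 8), 18), 2) = Pow(Add(Add(Add(Mul(-2, 4, Pow(36, -1)), 1), 8), 18), 2) = Pow(Add(Add(Add(Mul(-2, 4, Rational(1, 36)), 1), 8), 18), 2) = Pow(Add(Add(Add(Rational(-2, 9), 1), 8), 18), 2) = Pow(Add(Add(Rational(7, 9), 8), 18), 2) = Pow(Add(Rational(79, 9), 18), 2) = Pow(Rational(241, 9), 2) = Rational(58081, 81)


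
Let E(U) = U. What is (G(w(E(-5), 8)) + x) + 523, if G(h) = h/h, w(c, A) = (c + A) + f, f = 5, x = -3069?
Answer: -2545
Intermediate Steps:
w(c, A) = 5 + A + c (w(c, A) = (c + A) + 5 = (A + c) + 5 = 5 + A + c)
G(h) = 1
(G(w(E(-5), 8)) + x) + 523 = (1 - 3069) + 523 = -3068 + 523 = -2545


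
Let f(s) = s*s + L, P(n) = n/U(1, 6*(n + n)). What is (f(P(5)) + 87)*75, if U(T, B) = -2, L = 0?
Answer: 27975/4 ≈ 6993.8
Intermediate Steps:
P(n) = -n/2 (P(n) = n/(-2) = n*(-½) = -n/2)
f(s) = s² (f(s) = s*s + 0 = s² + 0 = s²)
(f(P(5)) + 87)*75 = ((-½*5)² + 87)*75 = ((-5/2)² + 87)*75 = (25/4 + 87)*75 = (373/4)*75 = 27975/4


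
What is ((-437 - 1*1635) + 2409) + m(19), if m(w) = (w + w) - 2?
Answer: 373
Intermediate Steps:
m(w) = -2 + 2*w (m(w) = 2*w - 2 = -2 + 2*w)
((-437 - 1*1635) + 2409) + m(19) = ((-437 - 1*1635) + 2409) + (-2 + 2*19) = ((-437 - 1635) + 2409) + (-2 + 38) = (-2072 + 2409) + 36 = 337 + 36 = 373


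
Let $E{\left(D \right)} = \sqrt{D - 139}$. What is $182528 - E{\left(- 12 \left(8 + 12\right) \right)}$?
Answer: $182528 - i \sqrt{379} \approx 1.8253 \cdot 10^{5} - 19.468 i$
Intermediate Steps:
$E{\left(D \right)} = \sqrt{-139 + D}$
$182528 - E{\left(- 12 \left(8 + 12\right) \right)} = 182528 - \sqrt{-139 - 12 \left(8 + 12\right)} = 182528 - \sqrt{-139 - 240} = 182528 - \sqrt{-379} = 182528 - i \sqrt{379}$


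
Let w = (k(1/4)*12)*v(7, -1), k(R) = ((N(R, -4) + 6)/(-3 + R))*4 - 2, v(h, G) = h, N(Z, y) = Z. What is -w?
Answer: 10248/11 ≈ 931.64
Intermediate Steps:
k(R) = -2 + 4*(6 + R)/(-3 + R) (k(R) = ((R + 6)/(-3 + R))*4 - 2 = ((6 + R)/(-3 + R))*4 - 2 = 4*(6 + R)/(-3 + R) - 2 = -2 + 4*(6 + R)/(-3 + R))
w = -10248/11 (w = ((2*(15 + 1/4)/(-3 + 1/4))*12)*7 = ((2*(15 + ¼)/(-3 + ¼))*12)*7 = ((2*(61/4)/(-11/4))*12)*7 = ((2*(-4/11)*(61/4))*12)*7 = -122/11*12*7 = -1464/11*7 = -10248/11 ≈ -931.64)
-w = -1*(-10248/11) = 10248/11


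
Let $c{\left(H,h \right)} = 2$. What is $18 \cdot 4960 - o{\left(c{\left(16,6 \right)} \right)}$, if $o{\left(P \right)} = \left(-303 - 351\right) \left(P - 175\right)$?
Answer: $-23862$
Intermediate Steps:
$o{\left(P \right)} = 114450 - 654 P$ ($o{\left(P \right)} = - 654 \left(-175 + P\right) = 114450 - 654 P$)
$18 \cdot 4960 - o{\left(c{\left(16,6 \right)} \right)} = 18 \cdot 4960 - \left(114450 - 1308\right) = 89280 - \left(114450 - 1308\right) = 89280 - 113142 = -23862$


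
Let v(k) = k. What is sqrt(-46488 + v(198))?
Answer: I*sqrt(46290) ≈ 215.15*I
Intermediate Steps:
sqrt(-46488 + v(198)) = sqrt(-46488 + 198) = sqrt(-46290) = I*sqrt(46290)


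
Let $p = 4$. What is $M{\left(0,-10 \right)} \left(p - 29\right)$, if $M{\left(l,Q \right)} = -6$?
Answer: $150$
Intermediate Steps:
$M{\left(0,-10 \right)} \left(p - 29\right) = - 6 \left(4 - 29\right) = \left(-6\right) \left(-25\right) = 150$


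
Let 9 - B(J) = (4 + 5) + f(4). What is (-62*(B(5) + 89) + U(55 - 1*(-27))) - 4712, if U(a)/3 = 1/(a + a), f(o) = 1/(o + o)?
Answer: -838223/82 ≈ -10222.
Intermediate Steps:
f(o) = 1/(2*o)
B(J) = -⅛ (B(J) = 9 - ((4 + 5) + (½)/4) = 9 - (9 + (½)*(¼)) = 9 - (9 + ⅛) = 9 - 1*73/8 = 9 - 73/8 = -⅛)
U(a) = 3/(2*a) (U(a) = 3/(a + a) = 3/((2*a)) = 3*(1/(2*a)) = 3/(2*a))
(-62*(B(5) + 89) + U(55 - 1*(-27))) - 4712 = (-62*(-⅛ + 89) + 3/(2*(55 - 1*(-27)))) - 4712 = (-62*711/8 + 3/(2*(55 + 27))) - 4712 = (-22041/4 + (3/2)/82) - 4712 = (-22041/4 + (3/2)*(1/82)) - 4712 = (-22041/4 + 3/164) - 4712 = -451839/82 - 4712 = -838223/82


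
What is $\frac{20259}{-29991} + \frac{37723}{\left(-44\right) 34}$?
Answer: $- \frac{22777607}{879736} \approx -25.891$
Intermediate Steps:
$\frac{20259}{-29991} + \frac{37723}{\left(-44\right) 34} = 20259 \left(- \frac{1}{29991}\right) + \frac{37723}{-1496} = - \frac{6753}{9997} + 37723 \left(- \frac{1}{1496}\right) = - \frac{6753}{9997} - \frac{2219}{88} = - \frac{22777607}{879736}$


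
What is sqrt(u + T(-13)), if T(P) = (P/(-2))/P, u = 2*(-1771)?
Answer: I*sqrt(14170)/2 ≈ 59.519*I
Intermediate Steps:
u = -3542
T(P) = -1/2 (T(P) = (P*(-1/2))/P = (-P/2)/P = -1/2)
sqrt(u + T(-13)) = sqrt(-3542 - 1/2) = sqrt(-7085/2) = I*sqrt(14170)/2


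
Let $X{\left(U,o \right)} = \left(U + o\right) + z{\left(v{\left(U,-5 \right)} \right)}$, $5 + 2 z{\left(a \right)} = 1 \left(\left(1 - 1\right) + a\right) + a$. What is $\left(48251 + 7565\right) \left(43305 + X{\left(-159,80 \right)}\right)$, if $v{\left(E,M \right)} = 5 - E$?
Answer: $2421716700$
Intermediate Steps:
$z{\left(a \right)} = - \frac{5}{2} + a$ ($z{\left(a \right)} = - \frac{5}{2} + \frac{1 \left(\left(1 - 1\right) + a\right) + a}{2} = - \frac{5}{2} + \frac{1 \left(0 + a\right) + a}{2} = - \frac{5}{2} + \frac{1 a + a}{2} = - \frac{5}{2} + \frac{a + a}{2} = - \frac{5}{2} + \frac{2 a}{2} = - \frac{5}{2} + a$)
$X{\left(U,o \right)} = \frac{5}{2} + o$ ($X{\left(U,o \right)} = \left(U + o\right) - \left(- \frac{5}{2} + U\right) = \frac{5}{2} + o$)
$\left(48251 + 7565\right) \left(43305 + X{\left(-159,80 \right)}\right) = \left(48251 + 7565\right) \left(43305 + \left(\frac{5}{2} + 80\right)\right) = 55816 \left(43305 + \frac{165}{2}\right) = 55816 \cdot \frac{86775}{2} = 2421716700$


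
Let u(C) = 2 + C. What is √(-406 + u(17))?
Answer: 3*I*√43 ≈ 19.672*I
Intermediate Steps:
√(-406 + u(17)) = √(-406 + (2 + 17)) = √(-406 + 19) = √(-387) = 3*I*√43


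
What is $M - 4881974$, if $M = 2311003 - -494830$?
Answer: $-2076141$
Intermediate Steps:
$M = 2805833$ ($M = 2311003 + 494830 = 2805833$)
$M - 4881974 = 2805833 - 4881974 = -2076141$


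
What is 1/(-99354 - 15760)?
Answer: -1/115114 ≈ -8.6870e-6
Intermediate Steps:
1/(-99354 - 15760) = 1/(-115114) = -1/115114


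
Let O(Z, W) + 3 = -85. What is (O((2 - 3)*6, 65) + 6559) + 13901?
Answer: 20372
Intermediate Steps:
O(Z, W) = -88 (O(Z, W) = -3 - 85 = -88)
(O((2 - 3)*6, 65) + 6559) + 13901 = (-88 + 6559) + 13901 = 6471 + 13901 = 20372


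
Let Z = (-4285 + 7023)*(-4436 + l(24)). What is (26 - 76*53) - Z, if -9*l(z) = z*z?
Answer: 12316998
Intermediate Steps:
l(z) = -z**2/9 (l(z) = -z*z/9 = -z**2/9)
Z = -12321000 (Z = (-4285 + 7023)*(-4436 - 1/9*24**2) = 2738*(-4436 - 1/9*576) = 2738*(-4436 - 64) = 2738*(-4500) = -12321000)
(26 - 76*53) - Z = (26 - 76*53) - 1*(-12321000) = (26 - 4028) + 12321000 = -4002 + 12321000 = 12316998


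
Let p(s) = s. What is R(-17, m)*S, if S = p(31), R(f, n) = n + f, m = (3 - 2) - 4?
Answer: -620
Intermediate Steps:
m = -3 (m = 1 - 4 = -3)
R(f, n) = f + n
S = 31
R(-17, m)*S = (-17 - 3)*31 = -20*31 = -620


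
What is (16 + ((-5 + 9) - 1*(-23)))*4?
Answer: 172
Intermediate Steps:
(16 + ((-5 + 9) - 1*(-23)))*4 = (16 + (4 + 23))*4 = (16 + 27)*4 = 43*4 = 172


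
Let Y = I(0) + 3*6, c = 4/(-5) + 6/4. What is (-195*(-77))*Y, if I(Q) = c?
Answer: 561561/2 ≈ 2.8078e+5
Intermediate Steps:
c = 7/10 (c = 4*(-⅕) + 6*(¼) = -⅘ + 3/2 = 7/10 ≈ 0.70000)
I(Q) = 7/10
Y = 187/10 (Y = 7/10 + 3*6 = 7/10 + 18 = 187/10 ≈ 18.700)
(-195*(-77))*Y = -195*(-77)*(187/10) = 15015*(187/10) = 561561/2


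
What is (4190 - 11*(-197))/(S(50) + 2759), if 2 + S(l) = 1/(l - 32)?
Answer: 114426/49627 ≈ 2.3057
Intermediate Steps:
S(l) = -2 + 1/(-32 + l) (S(l) = -2 + 1/(l - 32) = -2 + 1/(-32 + l))
(4190 - 11*(-197))/(S(50) + 2759) = (4190 - 11*(-197))/((65 - 2*50)/(-32 + 50) + 2759) = (4190 + 2167)/((65 - 100)/18 + 2759) = 6357/((1/18)*(-35) + 2759) = 6357/(-35/18 + 2759) = 6357/(49627/18) = 6357*(18/49627) = 114426/49627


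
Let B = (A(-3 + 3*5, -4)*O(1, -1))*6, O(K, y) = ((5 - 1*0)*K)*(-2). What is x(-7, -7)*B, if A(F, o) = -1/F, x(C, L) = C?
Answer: -35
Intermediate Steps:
O(K, y) = -10*K (O(K, y) = ((5 + 0)*K)*(-2) = (5*K)*(-2) = -10*K)
B = 5 (B = ((-1/(-3 + 3*5))*(-10*1))*6 = (-1/(-3 + 15)*(-10))*6 = (-1/12*(-10))*6 = (-1*1/12*(-10))*6 = -1/12*(-10)*6 = (5/6)*6 = 5)
x(-7, -7)*B = -7*5 = -35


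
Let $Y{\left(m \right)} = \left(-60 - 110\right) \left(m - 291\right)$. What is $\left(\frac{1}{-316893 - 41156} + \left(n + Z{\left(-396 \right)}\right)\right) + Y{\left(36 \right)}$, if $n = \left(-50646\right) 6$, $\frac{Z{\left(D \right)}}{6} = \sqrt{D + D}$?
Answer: $- \frac{93281073775}{358049} + 36 i \sqrt{22} \approx -2.6053 \cdot 10^{5} + 168.85 i$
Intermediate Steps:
$Z{\left(D \right)} = 6 \sqrt{2} \sqrt{D}$ ($Z{\left(D \right)} = 6 \sqrt{D + D} = 6 \sqrt{2 D} = 6 \sqrt{2} \sqrt{D}$)
$Y{\left(m \right)} = 49470 - 170 m$ ($Y{\left(m \right)} = - 170 \left(-291 + m\right) = 49470 - 170 m$)
$n = -303876$
$\left(\frac{1}{-316893 - 41156} + \left(n + Z{\left(-396 \right)}\right)\right) + Y{\left(36 \right)} = \left(\frac{1}{-316893 - 41156} - \left(303876 - 6 \sqrt{2} \sqrt{-396}\right)\right) + \left(49470 - 6120\right) = \left(\frac{1}{-358049} - \left(303876 - 6 \sqrt{2} \cdot 6 i \sqrt{11}\right)\right) + \left(49470 - 6120\right) = \left(- \frac{1}{358049} - \left(303876 - 36 i \sqrt{22}\right)\right) + 43350 = \left(- \frac{108802497925}{358049} + 36 i \sqrt{22}\right) + 43350 = - \frac{93281073775}{358049} + 36 i \sqrt{22}$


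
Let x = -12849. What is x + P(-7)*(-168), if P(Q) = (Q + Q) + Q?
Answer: -9321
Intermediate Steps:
P(Q) = 3*Q (P(Q) = 2*Q + Q = 3*Q)
x + P(-7)*(-168) = -12849 + (3*(-7))*(-168) = -12849 - 21*(-168) = -12849 + 3528 = -9321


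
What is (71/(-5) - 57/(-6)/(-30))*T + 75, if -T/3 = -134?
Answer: -57607/10 ≈ -5760.7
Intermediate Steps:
T = 402 (T = -3*(-134) = 402)
(71/(-5) - 57/(-6)/(-30))*T + 75 = (71/(-5) - 57/(-6)/(-30))*402 + 75 = (71*(-⅕) - 57*(-⅙)*(-1/30))*402 + 75 = (-71/5 + (19/2)*(-1/30))*402 + 75 = (-71/5 - 19/60)*402 + 75 = -871/60*402 + 75 = -58357/10 + 75 = -57607/10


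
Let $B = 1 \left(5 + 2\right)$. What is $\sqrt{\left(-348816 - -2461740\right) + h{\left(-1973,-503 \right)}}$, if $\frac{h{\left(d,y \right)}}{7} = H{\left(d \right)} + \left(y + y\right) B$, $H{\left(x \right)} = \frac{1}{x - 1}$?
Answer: $\frac{\sqrt{164108111838}}{282} \approx 1436.5$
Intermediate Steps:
$H{\left(x \right)} = \frac{1}{-1 + x}$
$B = 7$ ($B = 1 \cdot 7 = 7$)
$h{\left(d,y \right)} = \frac{7}{-1 + d} + 98 y$ ($h{\left(d,y \right)} = 7 \left(\frac{1}{-1 + d} + \left(y + y\right) 7\right) = 7 \left(\frac{1}{-1 + d} + 2 y 7\right) = 7 \left(\frac{1}{-1 + d} + 14 y\right) = \frac{7}{-1 + d} + 98 y$)
$\sqrt{\left(-348816 - -2461740\right) + h{\left(-1973,-503 \right)}} = \sqrt{\left(-348816 - -2461740\right) + \frac{7 \left(1 + 14 \left(-503\right) \left(-1 - 1973\right)\right)}{-1 - 1973}} = \sqrt{\left(-348816 + 2461740\right) + \frac{7 \left(1 + 14 \left(-503\right) \left(-1974\right)\right)}{-1974}} = \sqrt{2112924 + 7 \left(- \frac{1}{1974}\right) \left(1 + 13900908\right)} = \sqrt{2112924 + 7 \left(- \frac{1}{1974}\right) 13900909} = \sqrt{2112924 - \frac{13900909}{282}} = \sqrt{\frac{581943659}{282}} = \frac{\sqrt{164108111838}}{282}$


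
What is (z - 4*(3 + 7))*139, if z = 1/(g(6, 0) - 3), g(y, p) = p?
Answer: -16819/3 ≈ -5606.3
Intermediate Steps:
z = -⅓ (z = 1/(0 - 3) = 1/(-3) = -⅓ ≈ -0.33333)
(z - 4*(3 + 7))*139 = (-⅓ - 4*(3 + 7))*139 = (-⅓ - 4*10)*139 = (-⅓ - 40)*139 = -121/3*139 = -16819/3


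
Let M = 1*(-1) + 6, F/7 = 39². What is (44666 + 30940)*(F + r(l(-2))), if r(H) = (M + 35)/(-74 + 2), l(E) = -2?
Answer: 2414805236/3 ≈ 8.0493e+8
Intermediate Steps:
F = 10647 (F = 7*39² = 7*1521 = 10647)
M = 5 (M = -1 + 6 = 5)
r(H) = -5/9 (r(H) = (5 + 35)/(-74 + 2) = 40/(-72) = 40*(-1/72) = -5/9)
(44666 + 30940)*(F + r(l(-2))) = (44666 + 30940)*(10647 - 5/9) = 75606*(95818/9) = 2414805236/3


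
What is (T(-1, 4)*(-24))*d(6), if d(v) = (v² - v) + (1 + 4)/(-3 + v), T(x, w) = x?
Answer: 760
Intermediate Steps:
d(v) = v² - v + 5/(-3 + v) (d(v) = (v² - v) + 5/(-3 + v) = v² - v + 5/(-3 + v))
(T(-1, 4)*(-24))*d(6) = (-1*(-24))*((5 + 6³ - 4*6² + 3*6)/(-3 + 6)) = 24*((5 + 216 - 4*36 + 18)/3) = 24*((5 + 216 - 144 + 18)/3) = 24*((⅓)*95) = 24*(95/3) = 760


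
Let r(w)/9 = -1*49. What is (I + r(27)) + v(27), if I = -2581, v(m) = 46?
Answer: -2976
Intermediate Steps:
r(w) = -441 (r(w) = 9*(-1*49) = 9*(-49) = -441)
(I + r(27)) + v(27) = (-2581 - 441) + 46 = -3022 + 46 = -2976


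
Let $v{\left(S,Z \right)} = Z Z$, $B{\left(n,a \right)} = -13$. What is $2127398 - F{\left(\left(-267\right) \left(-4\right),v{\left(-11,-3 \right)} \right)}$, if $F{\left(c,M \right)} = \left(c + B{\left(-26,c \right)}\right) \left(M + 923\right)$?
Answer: $1144138$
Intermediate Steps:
$v{\left(S,Z \right)} = Z^{2}$
$F{\left(c,M \right)} = \left(-13 + c\right) \left(923 + M\right)$ ($F{\left(c,M \right)} = \left(c - 13\right) \left(M + 923\right) = \left(-13 + c\right) \left(923 + M\right)$)
$2127398 - F{\left(\left(-267\right) \left(-4\right),v{\left(-11,-3 \right)} \right)} = 2127398 - \left(-11999 - 13 \left(-3\right)^{2} + 923 \left(\left(-267\right) \left(-4\right)\right) + \left(-3\right)^{2} \left(\left(-267\right) \left(-4\right)\right)\right) = 2127398 - \left(-11999 - 117 + 923 \cdot 1068 + 9 \cdot 1068\right) = 2127398 - \left(-11999 - 117 + 985764 + 9612\right) = 2127398 - 983260 = 1144138$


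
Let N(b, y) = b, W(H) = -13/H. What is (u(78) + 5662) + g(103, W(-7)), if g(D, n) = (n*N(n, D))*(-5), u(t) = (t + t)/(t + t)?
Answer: 276642/49 ≈ 5645.8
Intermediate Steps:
u(t) = 1 (u(t) = (2*t)/((2*t)) = (2*t)*(1/(2*t)) = 1)
g(D, n) = -5*n**2 (g(D, n) = (n*n)*(-5) = n**2*(-5) = -5*n**2)
(u(78) + 5662) + g(103, W(-7)) = (1 + 5662) - 5*(-13/(-7))**2 = 5663 - 5*(-13*(-1/7))**2 = 5663 - 5*(13/7)**2 = 5663 - 5*169/49 = 5663 - 845/49 = 276642/49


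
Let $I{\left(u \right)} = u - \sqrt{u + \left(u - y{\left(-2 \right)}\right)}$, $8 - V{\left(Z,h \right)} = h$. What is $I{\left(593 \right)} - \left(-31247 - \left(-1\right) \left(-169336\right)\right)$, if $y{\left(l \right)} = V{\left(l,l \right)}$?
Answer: $201176 - 14 \sqrt{6} \approx 2.0114 \cdot 10^{5}$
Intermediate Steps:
$V{\left(Z,h \right)} = 8 - h$
$y{\left(l \right)} = 8 - l$
$I{\left(u \right)} = u - \sqrt{-10 + 2 u}$ ($I{\left(u \right)} = u - \sqrt{u - \left(8 + 2 - u\right)} = u - \sqrt{u + \left(u - \left(8 + 2\right)\right)} = u - \sqrt{u + \left(u - 10\right)} = u - \sqrt{u + \left(-10 + u\right)} = u - \sqrt{-10 + 2 u}$)
$I{\left(593 \right)} - \left(-31247 - \left(-1\right) \left(-169336\right)\right) = \left(593 - \sqrt{-10 + 2 \cdot 593}\right) - \left(-31247 - \left(-1\right) \left(-169336\right)\right) = \left(593 - \sqrt{-10 + 1186}\right) - \left(-31247 - 169336\right) = \left(593 - \sqrt{1176}\right) - \left(-31247 - 169336\right) = \left(593 - 14 \sqrt{6}\right) - -200583 = \left(593 - 14 \sqrt{6}\right) + 200583 = 201176 - 14 \sqrt{6}$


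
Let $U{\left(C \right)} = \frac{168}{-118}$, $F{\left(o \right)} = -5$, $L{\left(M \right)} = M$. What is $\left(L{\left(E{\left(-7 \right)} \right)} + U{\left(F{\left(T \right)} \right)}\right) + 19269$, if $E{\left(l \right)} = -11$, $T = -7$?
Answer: $\frac{1136138}{59} \approx 19257.0$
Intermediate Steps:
$U{\left(C \right)} = - \frac{84}{59}$ ($U{\left(C \right)} = 168 \left(- \frac{1}{118}\right) = - \frac{84}{59}$)
$\left(L{\left(E{\left(-7 \right)} \right)} + U{\left(F{\left(T \right)} \right)}\right) + 19269 = \left(-11 - \frac{84}{59}\right) + 19269 = - \frac{733}{59} + 19269 = \frac{1136138}{59}$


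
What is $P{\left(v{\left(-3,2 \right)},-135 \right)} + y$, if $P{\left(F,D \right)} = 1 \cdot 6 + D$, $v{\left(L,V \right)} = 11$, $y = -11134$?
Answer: $-11263$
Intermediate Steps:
$P{\left(F,D \right)} = 6 + D$
$P{\left(v{\left(-3,2 \right)},-135 \right)} + y = \left(6 - 135\right) - 11134 = -129 - 11134 = -11263$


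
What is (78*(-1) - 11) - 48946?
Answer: -49035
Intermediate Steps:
(78*(-1) - 11) - 48946 = (-78 - 11) - 48946 = -89 - 48946 = -49035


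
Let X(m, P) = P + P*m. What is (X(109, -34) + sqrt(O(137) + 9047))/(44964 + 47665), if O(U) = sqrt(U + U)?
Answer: -3740/92629 + sqrt(9047 + sqrt(274))/92629 ≈ -0.039348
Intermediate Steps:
O(U) = sqrt(2)*sqrt(U) (O(U) = sqrt(2*U) = sqrt(2)*sqrt(U))
(X(109, -34) + sqrt(O(137) + 9047))/(44964 + 47665) = (-34*(1 + 109) + sqrt(sqrt(2)*sqrt(137) + 9047))/(44964 + 47665) = (-34*110 + sqrt(sqrt(274) + 9047))/92629 = (-3740 + sqrt(9047 + sqrt(274)))*(1/92629) = -3740/92629 + sqrt(9047 + sqrt(274))/92629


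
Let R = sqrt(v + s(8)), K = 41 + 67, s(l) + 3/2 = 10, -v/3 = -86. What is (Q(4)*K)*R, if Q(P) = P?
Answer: 216*sqrt(1066) ≈ 7052.3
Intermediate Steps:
v = 258 (v = -3*(-86) = 258)
s(l) = 17/2 (s(l) = -3/2 + 10 = 17/2)
K = 108
R = sqrt(1066)/2 (R = sqrt(258 + 17/2) = sqrt(533/2) = sqrt(1066)/2 ≈ 16.325)
(Q(4)*K)*R = (4*108)*(sqrt(1066)/2) = 432*(sqrt(1066)/2) = 216*sqrt(1066)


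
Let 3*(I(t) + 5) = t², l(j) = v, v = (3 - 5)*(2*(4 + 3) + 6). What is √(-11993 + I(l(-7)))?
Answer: I*√103182/3 ≈ 107.07*I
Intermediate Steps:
v = -40 (v = -2*(2*7 + 6) = -2*(14 + 6) = -2*20 = -40)
l(j) = -40
I(t) = -5 + t²/3
√(-11993 + I(l(-7))) = √(-11993 + (-5 + (⅓)*(-40)²)) = √(-11993 + (-5 + (⅓)*1600)) = √(-11993 + (-5 + 1600/3)) = √(-11993 + 1585/3) = √(-34394/3) = I*√103182/3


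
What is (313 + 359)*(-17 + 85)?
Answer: 45696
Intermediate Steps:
(313 + 359)*(-17 + 85) = 672*68 = 45696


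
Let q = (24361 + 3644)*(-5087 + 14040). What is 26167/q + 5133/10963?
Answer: 1287277619566/2748739450695 ≈ 0.46832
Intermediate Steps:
q = 250728765 (q = 28005*8953 = 250728765)
26167/q + 5133/10963 = 26167/250728765 + 5133/10963 = 1287277619566/2748739450695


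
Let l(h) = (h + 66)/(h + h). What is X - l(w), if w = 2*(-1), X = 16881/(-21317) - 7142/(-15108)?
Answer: 2525061821/161028618 ≈ 15.681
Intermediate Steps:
X = -51396067/161028618 (X = 16881*(-1/21317) - 7142*(-1/15108) = -16881/21317 + 3571/7554 = -51396067/161028618 ≈ -0.31917)
w = -2
l(h) = (66 + h)/(2*h) (l(h) = (66 + h)/((2*h)) = (66 + h)*(1/(2*h)) = (66 + h)/(2*h))
X - l(w) = -51396067/161028618 - (66 - 2)/(2*(-2)) = -51396067/161028618 - (-1)*64/(2*2) = -51396067/161028618 - 1*(-16) = -51396067/161028618 + 16 = 2525061821/161028618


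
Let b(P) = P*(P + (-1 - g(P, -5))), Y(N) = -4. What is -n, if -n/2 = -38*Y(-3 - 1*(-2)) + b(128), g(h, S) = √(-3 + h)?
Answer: 32816 - 1280*√5 ≈ 29954.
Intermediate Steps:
b(P) = P*(-1 + P - √(-3 + P)) (b(P) = P*(P + (-1 - √(-3 + P))) = P*(-1 + P - √(-3 + P)))
n = -32816 + 1280*√5 (n = -2*(-38*(-4) + 128*(-1 + 128 - √(-3 + 128))) = -2*(152 + 128*(-1 + 128 - √125)) = -2*(152 + 128*(-1 + 128 - 5*√5)) = -2*(152 + 128*(127 - 5*√5)) = -2*(152 + (16256 - 640*√5)) = -2*(16408 - 640*√5) = -32816 + 1280*√5 ≈ -29954.)
-n = -(-32816 + 1280*√5) = 32816 - 1280*√5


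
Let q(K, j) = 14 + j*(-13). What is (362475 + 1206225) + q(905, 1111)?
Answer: 1554271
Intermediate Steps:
q(K, j) = 14 - 13*j
(362475 + 1206225) + q(905, 1111) = (362475 + 1206225) + (14 - 13*1111) = 1568700 + (14 - 14443) = 1568700 - 14429 = 1554271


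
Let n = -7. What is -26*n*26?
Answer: 4732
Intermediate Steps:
-26*n*26 = -26*(-7)*26 = 182*26 = 4732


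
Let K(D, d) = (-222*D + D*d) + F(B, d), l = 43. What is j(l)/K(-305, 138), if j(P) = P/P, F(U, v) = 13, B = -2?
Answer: 1/25633 ≈ 3.9012e-5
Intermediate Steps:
j(P) = 1
K(D, d) = 13 - 222*D + D*d (K(D, d) = (-222*D + D*d) + 13 = 13 - 222*D + D*d)
j(l)/K(-305, 138) = 1/(13 - 222*(-305) - 305*138) = 1/(13 + 67710 - 42090) = 1/25633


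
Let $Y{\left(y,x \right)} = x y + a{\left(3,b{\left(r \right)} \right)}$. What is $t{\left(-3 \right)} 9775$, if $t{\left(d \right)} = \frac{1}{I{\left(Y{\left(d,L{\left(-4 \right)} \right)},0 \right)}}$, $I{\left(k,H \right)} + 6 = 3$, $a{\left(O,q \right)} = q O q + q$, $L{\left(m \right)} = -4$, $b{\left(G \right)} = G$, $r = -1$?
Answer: $- \frac{9775}{3} \approx -3258.3$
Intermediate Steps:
$a{\left(O,q \right)} = q + O q^{2}$ ($a{\left(O,q \right)} = O q q + q = O q^{2} + q = q + O q^{2}$)
$Y{\left(y,x \right)} = 2 + x y$ ($Y{\left(y,x \right)} = x y - \left(1 + 3 \left(-1\right)\right) = x y - \left(1 - 3\right) = x y - -2 = x y + 2 = 2 + x y$)
$I{\left(k,H \right)} = -3$ ($I{\left(k,H \right)} = -6 + 3 = -3$)
$t{\left(d \right)} = - \frac{1}{3}$ ($t{\left(d \right)} = \frac{1}{-3} = - \frac{1}{3}$)
$t{\left(-3 \right)} 9775 = \left(- \frac{1}{3}\right) 9775 = - \frac{9775}{3}$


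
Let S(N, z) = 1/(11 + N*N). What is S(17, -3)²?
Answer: 1/90000 ≈ 1.1111e-5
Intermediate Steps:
S(N, z) = 1/(11 + N²)
S(17, -3)² = (1/(11 + 17²))² = (1/(11 + 289))² = (1/300)² = 1/90000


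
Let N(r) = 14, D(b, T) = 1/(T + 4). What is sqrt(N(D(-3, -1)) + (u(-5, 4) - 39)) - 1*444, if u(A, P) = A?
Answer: -444 + I*sqrt(30) ≈ -444.0 + 5.4772*I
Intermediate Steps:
D(b, T) = 1/(4 + T)
sqrt(N(D(-3, -1)) + (u(-5, 4) - 39)) - 1*444 = sqrt(14 + (-5 - 39)) - 1*444 = sqrt(14 - 44) - 444 = sqrt(-30) - 444 = I*sqrt(30) - 444 = -444 + I*sqrt(30)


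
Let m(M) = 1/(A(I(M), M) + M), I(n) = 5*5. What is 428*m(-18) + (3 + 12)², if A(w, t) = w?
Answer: 2003/7 ≈ 286.14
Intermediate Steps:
I(n) = 25
m(M) = 1/(25 + M)
428*m(-18) + (3 + 12)² = 428/(25 - 18) + (3 + 12)² = 428/7 + 15² = 428*(⅐) + 225 = 428/7 + 225 = 2003/7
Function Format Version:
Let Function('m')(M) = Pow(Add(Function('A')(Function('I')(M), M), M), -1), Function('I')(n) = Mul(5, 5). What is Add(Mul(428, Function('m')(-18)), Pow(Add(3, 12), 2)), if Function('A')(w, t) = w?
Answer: Rational(2003, 7) ≈ 286.14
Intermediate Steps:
Function('I')(n) = 25
Function('m')(M) = Pow(Add(25, M), -1)
Add(Mul(428, Function('m')(-18)), Pow(Add(3, 12), 2)) = Add(Mul(428, Pow(Add(25, -18), -1)), Pow(Add(3, 12), 2)) = Add(Mul(428, Pow(7, -1)), Pow(15, 2)) = Add(Mul(428, Rational(1, 7)), 225) = Add(Rational(428, 7), 225) = Rational(2003, 7)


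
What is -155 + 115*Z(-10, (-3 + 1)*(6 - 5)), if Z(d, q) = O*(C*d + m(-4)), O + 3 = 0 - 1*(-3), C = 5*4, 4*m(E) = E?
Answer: -155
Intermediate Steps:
m(E) = E/4
C = 20
O = 0 (O = -3 + (0 - 1*(-3)) = -3 + (0 + 3) = -3 + 3 = 0)
Z(d, q) = 0 (Z(d, q) = 0*(20*d + (¼)*(-4)) = 0*(20*d - 1) = 0*(-1 + 20*d) = 0)
-155 + 115*Z(-10, (-3 + 1)*(6 - 5)) = -155 + 115*0 = -155 + 0 = -155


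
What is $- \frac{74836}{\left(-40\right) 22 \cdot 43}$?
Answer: $\frac{18709}{9460} \approx 1.9777$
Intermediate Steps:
$- \frac{74836}{\left(-40\right) 22 \cdot 43} = - \frac{74836}{\left(-880\right) 43} = - \frac{74836}{-37840} = \left(-74836\right) \left(- \frac{1}{37840}\right) = \frac{18709}{9460}$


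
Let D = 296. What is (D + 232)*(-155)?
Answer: -81840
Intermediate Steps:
(D + 232)*(-155) = (296 + 232)*(-155) = 528*(-155) = -81840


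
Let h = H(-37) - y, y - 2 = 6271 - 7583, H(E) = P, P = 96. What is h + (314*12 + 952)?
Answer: 6126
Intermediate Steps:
H(E) = 96
y = -1310 (y = 2 + (6271 - 7583) = 2 - 1312 = -1310)
h = 1406 (h = 96 - 1*(-1310) = 96 + 1310 = 1406)
h + (314*12 + 952) = 1406 + (314*12 + 952) = 1406 + (3768 + 952) = 1406 + 4720 = 6126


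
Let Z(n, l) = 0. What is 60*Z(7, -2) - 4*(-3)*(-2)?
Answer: -24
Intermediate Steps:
60*Z(7, -2) - 4*(-3)*(-2) = 60*0 - 4*(-3)*(-2) = 0 + 12*(-2) = 0 - 24 = -24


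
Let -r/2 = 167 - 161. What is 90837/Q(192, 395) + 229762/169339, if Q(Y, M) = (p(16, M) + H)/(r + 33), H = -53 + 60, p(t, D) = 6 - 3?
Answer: 323029479223/1693390 ≈ 1.9076e+5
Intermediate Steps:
p(t, D) = 3
r = -12 (r = -2*(167 - 161) = -2*6 = -12)
H = 7
Q(Y, M) = 10/21 (Q(Y, M) = (3 + 7)/(-12 + 33) = 10/21)
90837/Q(192, 395) + 229762/169339 = 90837/(10/21) + 229762/169339 = 90837*(21/10) + 229762*(1/169339) = 1907577/10 + 229762/169339 = 323029479223/1693390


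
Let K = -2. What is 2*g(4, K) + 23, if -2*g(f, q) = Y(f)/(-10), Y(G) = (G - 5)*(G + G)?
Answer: 111/5 ≈ 22.200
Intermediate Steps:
Y(G) = 2*G*(-5 + G) (Y(G) = (-5 + G)*(2*G) = 2*G*(-5 + G))
g(f, q) = f*(-5 + f)/10 (g(f, q) = -2*f*(-5 + f)/(2*(-10)) = -2*f*(-5 + f)*(-1)/(2*10) = -(-1)*f*(-5 + f)/10 = f*(-5 + f)/10)
2*g(4, K) + 23 = 2*((⅒)*4*(-5 + 4)) + 23 = 2*((⅒)*4*(-1)) + 23 = 2*(-⅖) + 23 = -⅘ + 23 = 111/5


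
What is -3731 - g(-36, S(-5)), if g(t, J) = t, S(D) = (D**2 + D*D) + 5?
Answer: -3695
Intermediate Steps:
S(D) = 5 + 2*D**2 (S(D) = (D**2 + D**2) + 5 = 2*D**2 + 5 = 5 + 2*D**2)
-3731 - g(-36, S(-5)) = -3731 - 1*(-36) = -3731 + 36 = -3695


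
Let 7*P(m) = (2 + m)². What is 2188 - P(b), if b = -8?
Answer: 15280/7 ≈ 2182.9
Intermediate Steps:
P(m) = (2 + m)²/7
2188 - P(b) = 2188 - (2 - 8)²/7 = 2188 - (-6)²/7 = 2188 - 36/7 = 15280/7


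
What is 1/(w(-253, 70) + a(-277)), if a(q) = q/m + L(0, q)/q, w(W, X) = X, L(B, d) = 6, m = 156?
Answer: 43212/2947175 ≈ 0.014662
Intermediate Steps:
a(q) = 6/q + q/156 (a(q) = q/156 + 6/q = 6/q + q/156)
1/(w(-253, 70) + a(-277)) = 1/(70 + (6/(-277) + (1/156)*(-277))) = 1/(70 + (6*(-1/277) - 277/156)) = 1/(70 + (-6/277 - 277/156)) = 1/(70 - 77665/43212) = 1/(2947175/43212) = 43212/2947175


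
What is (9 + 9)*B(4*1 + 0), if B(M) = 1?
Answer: 18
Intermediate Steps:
(9 + 9)*B(4*1 + 0) = (9 + 9)*1 = 18*1 = 18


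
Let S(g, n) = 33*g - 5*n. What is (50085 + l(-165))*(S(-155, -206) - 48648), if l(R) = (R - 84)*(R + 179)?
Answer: -2457305067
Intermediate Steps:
l(R) = (-84 + R)*(179 + R)
S(g, n) = -5*n + 33*g
(50085 + l(-165))*(S(-155, -206) - 48648) = (50085 + (-15036 + (-165)² + 95*(-165)))*((-5*(-206) + 33*(-155)) - 48648) = (50085 + (-15036 + 27225 - 15675))*((1030 - 5115) - 48648) = (50085 - 3486)*(-4085 - 48648) = 46599*(-52733) = -2457305067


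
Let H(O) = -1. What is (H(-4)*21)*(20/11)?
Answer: -420/11 ≈ -38.182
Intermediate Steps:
(H(-4)*21)*(20/11) = (-1*21)*(20/11) = -420/11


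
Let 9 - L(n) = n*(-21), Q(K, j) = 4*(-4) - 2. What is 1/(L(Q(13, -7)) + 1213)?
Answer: 1/844 ≈ 0.0011848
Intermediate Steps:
Q(K, j) = -18 (Q(K, j) = -16 - 2 = -18)
L(n) = 9 + 21*n (L(n) = 9 - n*(-21) = 9 - (-21)*n = 9 + 21*n)
1/(L(Q(13, -7)) + 1213) = 1/((9 + 21*(-18)) + 1213) = 1/((9 - 378) + 1213) = 1/(-369 + 1213) = 1/844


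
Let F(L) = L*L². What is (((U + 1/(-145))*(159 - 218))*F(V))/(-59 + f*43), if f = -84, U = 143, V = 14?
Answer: 3356751664/532295 ≈ 6306.2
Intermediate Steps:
F(L) = L³
(((U + 1/(-145))*(159 - 218))*F(V))/(-59 + f*43) = (((143 + 1/(-145))*(159 - 218))*14³)/(-59 - 84*43) = (((143 - 1/145)*(-59))*2744)/(-59 - 3612) = (((20734/145)*(-59))*2744)/(-3671) = -1223306/145*2744*(-1/3671) = -3356751664/145*(-1/3671) = 3356751664/532295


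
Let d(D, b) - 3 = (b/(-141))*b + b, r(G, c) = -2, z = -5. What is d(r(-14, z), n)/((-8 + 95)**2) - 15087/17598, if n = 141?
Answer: -12682301/14799918 ≈ -0.85692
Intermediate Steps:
d(D, b) = 3 + b - b**2/141 (d(D, b) = 3 + ((b/(-141))*b + b) = 3 + ((b*(-1/141))*b + b) = 3 + ((-b/141)*b + b) = 3 + (-b**2/141 + b) = 3 + (b - b**2/141) = 3 + b - b**2/141)
d(r(-14, z), n)/((-8 + 95)**2) - 15087/17598 = (3 + 141 - 1/141*141**2)/((-8 + 95)**2) - 15087/17598 = (3 + 141 - 1/141*19881)/(87**2) - 15087*1/17598 = (3 + 141 - 141)/7569 - 5029/5866 = 3*(1/7569) - 5029/5866 = 1/2523 - 5029/5866 = -12682301/14799918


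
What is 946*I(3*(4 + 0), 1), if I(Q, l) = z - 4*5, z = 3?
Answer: -16082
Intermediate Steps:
I(Q, l) = -17 (I(Q, l) = 3 - 4*5 = 3 - 20 = -17)
946*I(3*(4 + 0), 1) = 946*(-17) = -16082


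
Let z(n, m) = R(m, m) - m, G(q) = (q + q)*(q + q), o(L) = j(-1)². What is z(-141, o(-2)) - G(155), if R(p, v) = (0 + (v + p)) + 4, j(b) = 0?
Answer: -96096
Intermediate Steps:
o(L) = 0 (o(L) = 0² = 0)
R(p, v) = 4 + p + v (R(p, v) = (0 + (p + v)) + 4 = (p + v) + 4 = 4 + p + v)
G(q) = 4*q² (G(q) = (2*q)*(2*q) = 4*q²)
z(n, m) = 4 + m (z(n, m) = (4 + m + m) - m = (4 + 2*m) - m = 4 + m)
z(-141, o(-2)) - G(155) = (4 + 0) - 4*155² = 4 - 4*24025 = 4 - 1*96100 = 4 - 96100 = -96096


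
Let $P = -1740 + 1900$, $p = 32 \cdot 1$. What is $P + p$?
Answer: $192$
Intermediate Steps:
$p = 32$
$P = 160$
$P + p = 160 + 32 = 192$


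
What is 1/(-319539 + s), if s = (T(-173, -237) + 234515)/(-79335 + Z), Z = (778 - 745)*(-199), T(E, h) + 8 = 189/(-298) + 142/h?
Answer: -6066914652/1938632403189701 ≈ -3.1295e-6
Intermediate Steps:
T(E, h) = -2573/298 + 142/h (T(E, h) = -8 + (189/(-298) + 142/h) = -8 + (189*(-1/298) + 142/h) = -8 + (-189/298 + 142/h) = -2573/298 + 142/h)
Z = -6567 (Z = 33*(-199) = -6567)
s = -16562204273/6066914652 (s = ((-2573/298 + 142/(-237)) + 234515)/(-79335 - 6567) = ((-2573/298 + 142*(-1/237)) + 234515)/(-85902) = ((-2573/298 - 142/237) + 234515)*(-1/85902) = (-652117/70626 + 234515)*(-1/85902) = (16562204273/70626)*(-1/85902) = -16562204273/6066914652 ≈ -2.7299)
1/(-319539 + s) = 1/(-319539 - 16562204273/6066914652) = 1/(-1938632403189701/6066914652) = -6066914652/1938632403189701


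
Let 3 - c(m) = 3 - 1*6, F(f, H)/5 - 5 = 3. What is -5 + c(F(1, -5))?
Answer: 1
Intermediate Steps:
F(f, H) = 40 (F(f, H) = 25 + 5*3 = 25 + 15 = 40)
c(m) = 6 (c(m) = 3 - (3 - 1*6) = 3 - (3 - 6) = 3 - 1*(-3) = 3 + 3 = 6)
-5 + c(F(1, -5)) = -5 + 6 = 1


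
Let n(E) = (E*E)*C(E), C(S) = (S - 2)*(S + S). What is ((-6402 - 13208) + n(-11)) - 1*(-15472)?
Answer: 30468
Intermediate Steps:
C(S) = 2*S*(-2 + S) (C(S) = (-2 + S)*(2*S) = 2*S*(-2 + S))
n(E) = 2*E³*(-2 + E) (n(E) = (E*E)*(2*E*(-2 + E)) = E²*(2*E*(-2 + E)) = 2*E³*(-2 + E))
((-6402 - 13208) + n(-11)) - 1*(-15472) = ((-6402 - 13208) + 2*(-11)³*(-2 - 11)) - 1*(-15472) = (-19610 + 2*(-1331)*(-13)) + 15472 = (-19610 + 34606) + 15472 = 14996 + 15472 = 30468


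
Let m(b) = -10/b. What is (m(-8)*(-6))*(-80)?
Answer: 600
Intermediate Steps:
(m(-8)*(-6))*(-80) = (-10/(-8)*(-6))*(-80) = (-10*(-⅛)*(-6))*(-80) = ((5/4)*(-6))*(-80) = -15/2*(-80) = 600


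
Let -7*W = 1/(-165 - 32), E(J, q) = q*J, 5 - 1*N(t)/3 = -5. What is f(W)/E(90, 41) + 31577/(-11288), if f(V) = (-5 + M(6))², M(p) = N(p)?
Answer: -10946413/4165272 ≈ -2.6280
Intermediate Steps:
N(t) = 30 (N(t) = 15 - 3*(-5) = 15 + 15 = 30)
M(p) = 30
E(J, q) = J*q
W = 1/1379 (W = -1/(7*(-165 - 32)) = -⅐/(-197) = -⅐*(-1/197) = 1/1379 ≈ 0.00072516)
f(V) = 625 (f(V) = (-5 + 30)² = 25² = 625)
f(W)/E(90, 41) + 31577/(-11288) = 625/((90*41)) + 31577/(-11288) = 625/3690 + 31577*(-1/11288) = 625*(1/3690) - 31577/11288 = 125/738 - 31577/11288 = -10946413/4165272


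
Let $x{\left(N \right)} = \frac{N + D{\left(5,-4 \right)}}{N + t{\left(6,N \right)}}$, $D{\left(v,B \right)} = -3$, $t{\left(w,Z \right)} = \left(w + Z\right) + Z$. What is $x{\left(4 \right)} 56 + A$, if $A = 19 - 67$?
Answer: $- \frac{404}{9} \approx -44.889$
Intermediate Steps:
$A = -48$ ($A = 19 - 67 = -48$)
$t{\left(w,Z \right)} = w + 2 Z$ ($t{\left(w,Z \right)} = \left(Z + w\right) + Z = w + 2 Z$)
$x{\left(N \right)} = \frac{-3 + N}{6 + 3 N}$ ($x{\left(N \right)} = \frac{N - 3}{N + \left(6 + 2 N\right)} = \frac{-3 + N}{6 + 3 N}$)
$x{\left(4 \right)} 56 + A = \frac{-3 + 4}{3 \left(2 + 4\right)} 56 - 48 = \frac{1}{3} \cdot \frac{1}{6} \cdot 1 \cdot 56 - 48 = \frac{1}{18} \cdot 56 - 48 = \frac{28}{9} - 48 = - \frac{404}{9}$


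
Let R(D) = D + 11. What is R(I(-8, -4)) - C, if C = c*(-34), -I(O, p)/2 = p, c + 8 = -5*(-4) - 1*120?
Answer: -3653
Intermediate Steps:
c = -108 (c = -8 + (-5*(-4) - 1*120) = -8 + (20 - 120) = -8 - 100 = -108)
I(O, p) = -2*p
C = 3672 (C = -108*(-34) = 3672)
R(D) = 11 + D
R(I(-8, -4)) - C = (11 - 2*(-4)) - 1*3672 = (11 + 8) - 3672 = 19 - 3672 = -3653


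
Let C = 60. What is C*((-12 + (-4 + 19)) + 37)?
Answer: 2400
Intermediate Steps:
C*((-12 + (-4 + 19)) + 37) = 60*((-12 + (-4 + 19)) + 37) = 60*((-12 + 15) + 37) = 60*(3 + 37) = 60*40 = 2400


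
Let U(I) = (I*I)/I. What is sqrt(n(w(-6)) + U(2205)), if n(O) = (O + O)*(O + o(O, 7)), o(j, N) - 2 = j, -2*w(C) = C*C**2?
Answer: 3*sqrt(5477) ≈ 222.02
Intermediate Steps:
U(I) = I (U(I) = I**2/I = I)
w(C) = -C**3/2 (w(C) = -C*C**2/2 = -C**3/2)
o(j, N) = 2 + j
n(O) = 2*O*(2 + 2*O) (n(O) = (O + O)*(O + (2 + O)) = (2*O)*(2 + 2*O) = 2*O*(2 + 2*O))
sqrt(n(w(-6)) + U(2205)) = sqrt(4*(-1/2*(-6)**3)*(1 - 1/2*(-6)**3) + 2205) = sqrt(4*(-1/2*(-216))*(1 - 1/2*(-216)) + 2205) = sqrt(4*108*(1 + 108) + 2205) = sqrt(4*108*109 + 2205) = sqrt(47088 + 2205) = sqrt(49293) = 3*sqrt(5477)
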